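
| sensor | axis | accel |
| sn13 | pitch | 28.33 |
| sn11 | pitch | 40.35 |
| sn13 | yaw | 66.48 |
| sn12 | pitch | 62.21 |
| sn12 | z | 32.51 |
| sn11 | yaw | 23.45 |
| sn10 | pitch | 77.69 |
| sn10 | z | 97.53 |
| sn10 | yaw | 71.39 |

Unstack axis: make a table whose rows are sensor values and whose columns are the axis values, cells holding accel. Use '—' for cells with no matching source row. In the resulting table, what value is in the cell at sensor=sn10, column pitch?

The long row with sensor=sn10, axis=pitch has accel=77.69.

77.69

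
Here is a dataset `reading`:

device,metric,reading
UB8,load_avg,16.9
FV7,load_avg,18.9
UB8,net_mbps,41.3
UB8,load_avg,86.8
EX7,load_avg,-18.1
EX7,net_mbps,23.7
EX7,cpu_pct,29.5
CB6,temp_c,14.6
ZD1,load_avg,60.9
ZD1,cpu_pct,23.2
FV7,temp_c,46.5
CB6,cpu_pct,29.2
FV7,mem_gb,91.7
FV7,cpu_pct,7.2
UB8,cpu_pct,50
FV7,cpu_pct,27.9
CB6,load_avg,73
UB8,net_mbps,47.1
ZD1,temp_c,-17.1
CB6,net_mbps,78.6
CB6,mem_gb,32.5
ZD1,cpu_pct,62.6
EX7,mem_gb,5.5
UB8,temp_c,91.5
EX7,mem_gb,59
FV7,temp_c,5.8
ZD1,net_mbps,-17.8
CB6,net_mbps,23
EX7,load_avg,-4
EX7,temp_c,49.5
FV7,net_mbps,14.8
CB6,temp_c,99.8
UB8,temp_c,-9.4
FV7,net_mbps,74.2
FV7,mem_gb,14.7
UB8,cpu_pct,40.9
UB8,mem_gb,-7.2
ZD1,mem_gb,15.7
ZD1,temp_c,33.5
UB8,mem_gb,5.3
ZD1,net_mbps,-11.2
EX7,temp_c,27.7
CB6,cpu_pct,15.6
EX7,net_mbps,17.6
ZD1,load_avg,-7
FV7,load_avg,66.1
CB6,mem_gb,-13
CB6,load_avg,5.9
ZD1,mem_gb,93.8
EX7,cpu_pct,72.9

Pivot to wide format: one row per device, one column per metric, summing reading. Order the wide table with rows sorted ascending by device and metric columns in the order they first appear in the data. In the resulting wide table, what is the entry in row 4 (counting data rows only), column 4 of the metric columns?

With rows sorted ascending by device, row 4 is device=UB8. metric columns in first-appearance order: load_avg, net_mbps, cpu_pct, temp_c, mem_gb; column 4 is temp_c.
Long rows with device=UB8, metric=temp_c: 91.5 + -9.4 = 82.1.

82.1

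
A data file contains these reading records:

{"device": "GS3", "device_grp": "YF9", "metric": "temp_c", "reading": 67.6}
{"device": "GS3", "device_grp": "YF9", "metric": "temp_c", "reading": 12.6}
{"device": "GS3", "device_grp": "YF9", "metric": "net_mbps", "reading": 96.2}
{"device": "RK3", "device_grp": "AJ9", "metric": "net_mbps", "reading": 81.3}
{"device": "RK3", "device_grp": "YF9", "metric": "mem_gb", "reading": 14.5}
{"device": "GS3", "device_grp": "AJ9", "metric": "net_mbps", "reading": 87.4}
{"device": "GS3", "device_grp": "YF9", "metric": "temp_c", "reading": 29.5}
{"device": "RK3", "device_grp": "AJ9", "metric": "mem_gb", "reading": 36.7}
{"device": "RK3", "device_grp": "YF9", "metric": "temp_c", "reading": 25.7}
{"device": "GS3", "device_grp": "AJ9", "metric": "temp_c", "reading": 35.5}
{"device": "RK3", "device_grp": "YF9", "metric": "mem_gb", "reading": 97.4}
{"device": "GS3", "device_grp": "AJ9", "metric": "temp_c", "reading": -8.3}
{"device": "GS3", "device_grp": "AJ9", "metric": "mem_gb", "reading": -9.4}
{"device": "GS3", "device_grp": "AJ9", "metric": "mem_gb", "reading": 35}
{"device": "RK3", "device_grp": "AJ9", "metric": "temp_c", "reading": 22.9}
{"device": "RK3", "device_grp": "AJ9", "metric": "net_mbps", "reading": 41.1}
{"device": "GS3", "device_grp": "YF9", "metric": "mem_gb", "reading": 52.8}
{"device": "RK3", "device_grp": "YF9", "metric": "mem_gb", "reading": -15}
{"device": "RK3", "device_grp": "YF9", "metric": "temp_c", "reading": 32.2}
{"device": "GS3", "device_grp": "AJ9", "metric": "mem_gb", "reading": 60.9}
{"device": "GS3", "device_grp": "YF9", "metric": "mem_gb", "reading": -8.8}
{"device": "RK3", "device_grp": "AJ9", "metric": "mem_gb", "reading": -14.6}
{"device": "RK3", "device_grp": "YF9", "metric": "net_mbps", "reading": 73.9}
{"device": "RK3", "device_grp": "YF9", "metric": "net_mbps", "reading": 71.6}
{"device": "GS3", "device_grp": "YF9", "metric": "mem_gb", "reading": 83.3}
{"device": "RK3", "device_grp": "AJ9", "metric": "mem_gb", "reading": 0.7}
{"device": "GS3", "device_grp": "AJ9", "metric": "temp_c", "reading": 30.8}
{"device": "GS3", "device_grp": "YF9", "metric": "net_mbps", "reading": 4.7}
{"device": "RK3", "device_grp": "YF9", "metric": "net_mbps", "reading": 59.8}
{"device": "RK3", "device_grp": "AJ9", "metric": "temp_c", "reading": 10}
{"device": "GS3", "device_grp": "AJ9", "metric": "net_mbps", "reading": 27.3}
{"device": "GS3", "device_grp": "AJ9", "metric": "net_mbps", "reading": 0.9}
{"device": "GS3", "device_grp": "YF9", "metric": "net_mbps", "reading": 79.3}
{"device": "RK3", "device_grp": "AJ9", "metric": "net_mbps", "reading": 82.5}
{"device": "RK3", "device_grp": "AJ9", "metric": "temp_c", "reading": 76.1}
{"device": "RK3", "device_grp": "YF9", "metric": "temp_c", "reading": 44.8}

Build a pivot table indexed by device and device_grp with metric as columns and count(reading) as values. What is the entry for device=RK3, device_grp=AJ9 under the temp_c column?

Rows with device=RK3, device_grp=AJ9 and metric=temp_c: reading values are 22.9, 10, 76.1.
3 rows match — count = 3.

3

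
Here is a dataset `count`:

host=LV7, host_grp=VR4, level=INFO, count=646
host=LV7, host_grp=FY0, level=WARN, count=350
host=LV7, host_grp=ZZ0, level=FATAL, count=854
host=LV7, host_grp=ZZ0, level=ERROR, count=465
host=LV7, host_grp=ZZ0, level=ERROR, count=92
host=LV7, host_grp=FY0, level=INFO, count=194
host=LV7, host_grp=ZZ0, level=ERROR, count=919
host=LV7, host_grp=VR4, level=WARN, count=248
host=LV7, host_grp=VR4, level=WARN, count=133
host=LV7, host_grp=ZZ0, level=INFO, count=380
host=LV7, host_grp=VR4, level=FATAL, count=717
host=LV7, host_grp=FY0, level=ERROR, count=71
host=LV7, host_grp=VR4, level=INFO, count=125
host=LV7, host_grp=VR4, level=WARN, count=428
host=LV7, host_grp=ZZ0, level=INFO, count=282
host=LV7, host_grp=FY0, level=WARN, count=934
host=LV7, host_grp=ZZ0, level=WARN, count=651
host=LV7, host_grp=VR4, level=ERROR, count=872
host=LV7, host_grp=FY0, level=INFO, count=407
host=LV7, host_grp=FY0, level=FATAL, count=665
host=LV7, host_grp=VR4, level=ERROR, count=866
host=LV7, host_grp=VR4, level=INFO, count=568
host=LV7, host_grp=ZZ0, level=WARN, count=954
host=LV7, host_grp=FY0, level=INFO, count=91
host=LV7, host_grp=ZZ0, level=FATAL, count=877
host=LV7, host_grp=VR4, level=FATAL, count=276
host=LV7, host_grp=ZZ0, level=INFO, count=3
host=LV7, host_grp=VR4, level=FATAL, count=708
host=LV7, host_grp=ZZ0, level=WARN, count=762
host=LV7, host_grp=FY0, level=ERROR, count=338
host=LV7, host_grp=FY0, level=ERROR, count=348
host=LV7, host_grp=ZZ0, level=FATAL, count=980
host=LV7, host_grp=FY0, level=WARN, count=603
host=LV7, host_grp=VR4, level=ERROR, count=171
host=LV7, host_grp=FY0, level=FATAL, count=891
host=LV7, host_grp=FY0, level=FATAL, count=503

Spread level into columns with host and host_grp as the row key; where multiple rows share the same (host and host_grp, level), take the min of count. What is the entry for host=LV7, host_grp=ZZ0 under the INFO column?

3

Rows with host=LV7, host_grp=ZZ0 and level=INFO: count values are 380, 282, 3.
min(380, 282, 3) = 3.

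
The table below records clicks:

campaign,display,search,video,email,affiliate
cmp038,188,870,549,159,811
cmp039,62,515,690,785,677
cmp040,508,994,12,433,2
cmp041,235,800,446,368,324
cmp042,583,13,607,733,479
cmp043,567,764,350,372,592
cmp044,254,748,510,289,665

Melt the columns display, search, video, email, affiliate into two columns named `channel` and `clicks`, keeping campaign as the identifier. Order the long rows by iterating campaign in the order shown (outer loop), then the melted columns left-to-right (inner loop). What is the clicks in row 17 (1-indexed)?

35 rows total (7 × 5). Row 17: index ⌊(17-1)/5⌋ = 3 into campaign → cmp041; (17-1) mod 5 = 1 into the melted columns → search.
So row 17 is (cmp041, search, 800); clicks = 800.

800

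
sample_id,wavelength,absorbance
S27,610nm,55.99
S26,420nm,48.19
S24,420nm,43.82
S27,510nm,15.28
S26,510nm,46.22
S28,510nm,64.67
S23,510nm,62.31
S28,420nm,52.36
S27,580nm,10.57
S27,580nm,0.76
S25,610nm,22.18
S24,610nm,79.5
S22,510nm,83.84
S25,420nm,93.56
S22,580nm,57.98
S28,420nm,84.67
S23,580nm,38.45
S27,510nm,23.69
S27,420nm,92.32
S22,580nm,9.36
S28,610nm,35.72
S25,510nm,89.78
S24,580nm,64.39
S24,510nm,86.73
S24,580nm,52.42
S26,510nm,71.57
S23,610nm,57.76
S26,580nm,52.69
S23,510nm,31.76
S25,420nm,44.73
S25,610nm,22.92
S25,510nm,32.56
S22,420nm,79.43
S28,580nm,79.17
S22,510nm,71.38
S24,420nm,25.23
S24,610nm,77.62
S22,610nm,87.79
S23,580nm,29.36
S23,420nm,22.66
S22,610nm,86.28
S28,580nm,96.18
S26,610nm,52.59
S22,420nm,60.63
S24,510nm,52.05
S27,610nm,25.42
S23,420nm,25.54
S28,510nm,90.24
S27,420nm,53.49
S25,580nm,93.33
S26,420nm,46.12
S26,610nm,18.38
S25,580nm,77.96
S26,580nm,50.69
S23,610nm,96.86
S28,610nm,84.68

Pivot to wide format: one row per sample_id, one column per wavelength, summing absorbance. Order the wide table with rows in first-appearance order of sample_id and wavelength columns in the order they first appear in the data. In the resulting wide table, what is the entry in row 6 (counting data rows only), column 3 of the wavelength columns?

122.34

With rows in first-appearance order of sample_id, row 6 is sample_id=S25. wavelength columns in first-appearance order: 610nm, 420nm, 510nm, 580nm; column 3 is 510nm.
Long rows with sample_id=S25, wavelength=510nm: 89.78 + 32.56 = 122.34.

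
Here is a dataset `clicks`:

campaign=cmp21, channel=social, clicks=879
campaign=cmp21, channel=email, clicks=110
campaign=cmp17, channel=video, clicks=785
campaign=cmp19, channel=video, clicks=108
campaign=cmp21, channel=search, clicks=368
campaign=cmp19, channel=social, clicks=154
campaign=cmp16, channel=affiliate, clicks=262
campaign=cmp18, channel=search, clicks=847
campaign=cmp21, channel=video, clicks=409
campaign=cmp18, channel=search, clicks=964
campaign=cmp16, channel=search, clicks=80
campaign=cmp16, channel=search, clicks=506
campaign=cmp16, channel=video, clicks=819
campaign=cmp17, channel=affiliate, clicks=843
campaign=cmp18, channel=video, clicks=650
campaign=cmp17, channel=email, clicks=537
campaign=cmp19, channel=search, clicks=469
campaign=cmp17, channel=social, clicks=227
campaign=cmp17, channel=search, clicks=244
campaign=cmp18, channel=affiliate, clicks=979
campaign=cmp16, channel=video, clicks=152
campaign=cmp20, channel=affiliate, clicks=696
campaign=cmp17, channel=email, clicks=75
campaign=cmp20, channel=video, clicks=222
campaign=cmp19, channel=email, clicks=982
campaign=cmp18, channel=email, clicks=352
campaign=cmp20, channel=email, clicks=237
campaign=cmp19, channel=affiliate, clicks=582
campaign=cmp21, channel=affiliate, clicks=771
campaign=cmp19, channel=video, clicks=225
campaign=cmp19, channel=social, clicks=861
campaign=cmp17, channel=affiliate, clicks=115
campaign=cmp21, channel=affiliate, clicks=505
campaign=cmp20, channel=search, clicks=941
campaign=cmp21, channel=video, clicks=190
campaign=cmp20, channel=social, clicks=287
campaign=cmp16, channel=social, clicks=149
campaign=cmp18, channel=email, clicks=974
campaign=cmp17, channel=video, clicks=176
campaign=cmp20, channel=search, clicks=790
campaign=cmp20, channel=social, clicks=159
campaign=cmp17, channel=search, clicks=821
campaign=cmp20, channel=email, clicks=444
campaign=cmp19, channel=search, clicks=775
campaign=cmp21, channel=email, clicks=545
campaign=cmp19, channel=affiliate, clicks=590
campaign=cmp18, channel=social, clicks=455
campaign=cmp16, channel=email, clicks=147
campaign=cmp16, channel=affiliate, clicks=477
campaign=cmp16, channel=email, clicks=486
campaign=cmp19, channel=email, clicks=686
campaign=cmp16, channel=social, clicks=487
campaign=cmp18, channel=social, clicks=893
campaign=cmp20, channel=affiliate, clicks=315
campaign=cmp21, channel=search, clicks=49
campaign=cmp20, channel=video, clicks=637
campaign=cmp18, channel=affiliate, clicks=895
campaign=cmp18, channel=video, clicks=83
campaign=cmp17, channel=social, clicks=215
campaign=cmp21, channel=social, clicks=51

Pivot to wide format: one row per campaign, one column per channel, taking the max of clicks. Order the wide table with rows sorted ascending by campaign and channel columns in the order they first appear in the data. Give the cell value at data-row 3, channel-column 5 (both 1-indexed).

With rows sorted ascending by campaign, row 3 is campaign=cmp18. channel columns in first-appearance order: social, email, video, search, affiliate; column 5 is affiliate.
Long rows with campaign=cmp18, channel=affiliate: max(979, 895) = 979.

979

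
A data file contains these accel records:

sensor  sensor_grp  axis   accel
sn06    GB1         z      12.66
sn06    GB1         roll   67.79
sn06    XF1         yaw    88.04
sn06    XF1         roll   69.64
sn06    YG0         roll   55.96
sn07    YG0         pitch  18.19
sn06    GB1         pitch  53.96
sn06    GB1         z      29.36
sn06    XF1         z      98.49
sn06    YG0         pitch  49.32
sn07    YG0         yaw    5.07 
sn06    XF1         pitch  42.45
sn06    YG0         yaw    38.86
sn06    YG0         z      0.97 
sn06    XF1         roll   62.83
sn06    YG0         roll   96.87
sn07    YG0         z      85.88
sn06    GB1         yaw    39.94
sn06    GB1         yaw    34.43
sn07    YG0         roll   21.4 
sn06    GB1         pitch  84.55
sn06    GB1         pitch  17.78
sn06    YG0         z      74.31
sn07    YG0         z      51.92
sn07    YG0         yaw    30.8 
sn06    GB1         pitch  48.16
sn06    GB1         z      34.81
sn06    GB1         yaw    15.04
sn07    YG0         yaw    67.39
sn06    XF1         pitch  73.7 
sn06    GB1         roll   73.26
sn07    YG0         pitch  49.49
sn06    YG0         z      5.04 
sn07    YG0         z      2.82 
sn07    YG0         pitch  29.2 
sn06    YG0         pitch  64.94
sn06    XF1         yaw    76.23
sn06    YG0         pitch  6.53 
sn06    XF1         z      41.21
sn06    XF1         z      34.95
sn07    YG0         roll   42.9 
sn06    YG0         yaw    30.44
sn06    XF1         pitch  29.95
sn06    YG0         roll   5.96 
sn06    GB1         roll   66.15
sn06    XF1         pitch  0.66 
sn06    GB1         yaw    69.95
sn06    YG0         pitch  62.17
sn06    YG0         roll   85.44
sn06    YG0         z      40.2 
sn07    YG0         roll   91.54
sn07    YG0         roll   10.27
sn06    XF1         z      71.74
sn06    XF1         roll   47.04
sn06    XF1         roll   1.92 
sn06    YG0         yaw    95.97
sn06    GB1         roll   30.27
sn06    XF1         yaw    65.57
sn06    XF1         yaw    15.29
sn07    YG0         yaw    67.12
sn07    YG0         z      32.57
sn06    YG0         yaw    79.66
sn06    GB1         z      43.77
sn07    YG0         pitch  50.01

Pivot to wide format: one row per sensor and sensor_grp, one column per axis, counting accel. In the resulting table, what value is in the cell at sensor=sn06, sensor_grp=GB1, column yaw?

4

Rows with sensor=sn06, sensor_grp=GB1 and axis=yaw: accel values are 39.94, 34.43, 15.04, 69.95.
4 rows match — count = 4.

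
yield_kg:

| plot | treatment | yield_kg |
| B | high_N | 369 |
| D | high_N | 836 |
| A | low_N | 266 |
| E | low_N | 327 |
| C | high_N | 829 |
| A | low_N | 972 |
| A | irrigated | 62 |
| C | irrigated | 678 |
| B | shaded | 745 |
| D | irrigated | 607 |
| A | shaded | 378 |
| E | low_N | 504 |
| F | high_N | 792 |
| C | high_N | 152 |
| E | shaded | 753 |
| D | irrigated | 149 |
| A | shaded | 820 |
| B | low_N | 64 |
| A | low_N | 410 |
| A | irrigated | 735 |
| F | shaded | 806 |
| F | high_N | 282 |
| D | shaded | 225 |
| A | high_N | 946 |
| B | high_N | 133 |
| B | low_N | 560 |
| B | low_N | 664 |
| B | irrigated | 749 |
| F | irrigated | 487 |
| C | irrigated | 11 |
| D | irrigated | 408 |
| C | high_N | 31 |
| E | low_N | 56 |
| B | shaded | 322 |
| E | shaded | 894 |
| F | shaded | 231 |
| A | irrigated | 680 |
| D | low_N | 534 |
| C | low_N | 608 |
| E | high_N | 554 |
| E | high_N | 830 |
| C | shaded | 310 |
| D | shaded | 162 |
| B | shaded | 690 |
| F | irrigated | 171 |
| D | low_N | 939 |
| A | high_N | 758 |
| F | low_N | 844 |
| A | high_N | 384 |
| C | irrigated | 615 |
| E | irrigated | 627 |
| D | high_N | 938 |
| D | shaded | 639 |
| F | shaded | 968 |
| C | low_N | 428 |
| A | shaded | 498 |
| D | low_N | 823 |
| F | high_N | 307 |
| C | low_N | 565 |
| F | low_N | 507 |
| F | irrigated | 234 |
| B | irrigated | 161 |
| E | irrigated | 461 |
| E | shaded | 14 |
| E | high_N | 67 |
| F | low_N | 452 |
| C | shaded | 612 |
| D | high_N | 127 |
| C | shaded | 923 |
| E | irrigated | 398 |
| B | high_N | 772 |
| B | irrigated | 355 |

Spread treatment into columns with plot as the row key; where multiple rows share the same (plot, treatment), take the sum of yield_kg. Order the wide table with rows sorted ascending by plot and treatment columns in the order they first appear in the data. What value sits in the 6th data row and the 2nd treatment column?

With rows sorted ascending by plot, row 6 is plot=F. treatment columns in first-appearance order: high_N, low_N, irrigated, shaded; column 2 is low_N.
Long rows with plot=F, treatment=low_N: 844 + 507 + 452 = 1803.

1803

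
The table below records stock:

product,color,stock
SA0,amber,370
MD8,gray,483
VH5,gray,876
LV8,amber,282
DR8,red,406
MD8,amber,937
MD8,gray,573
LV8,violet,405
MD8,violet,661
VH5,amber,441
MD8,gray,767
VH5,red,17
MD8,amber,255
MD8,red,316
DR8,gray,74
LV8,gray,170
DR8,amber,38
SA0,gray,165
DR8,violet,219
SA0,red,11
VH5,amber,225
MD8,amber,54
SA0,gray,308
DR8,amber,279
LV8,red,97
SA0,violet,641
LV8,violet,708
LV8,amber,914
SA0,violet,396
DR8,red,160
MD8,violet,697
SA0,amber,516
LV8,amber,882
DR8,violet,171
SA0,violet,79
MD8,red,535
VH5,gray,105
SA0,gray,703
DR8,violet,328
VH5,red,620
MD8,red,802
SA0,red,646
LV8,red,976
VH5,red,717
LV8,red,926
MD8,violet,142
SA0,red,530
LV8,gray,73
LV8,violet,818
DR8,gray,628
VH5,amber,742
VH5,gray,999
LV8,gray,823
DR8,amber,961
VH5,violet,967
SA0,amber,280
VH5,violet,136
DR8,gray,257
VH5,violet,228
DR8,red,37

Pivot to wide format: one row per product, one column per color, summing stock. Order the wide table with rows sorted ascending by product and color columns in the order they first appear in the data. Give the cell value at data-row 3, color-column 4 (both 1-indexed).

1500

With rows sorted ascending by product, row 3 is product=MD8. color columns in first-appearance order: amber, gray, red, violet; column 4 is violet.
Long rows with product=MD8, color=violet: 661 + 697 + 142 = 1500.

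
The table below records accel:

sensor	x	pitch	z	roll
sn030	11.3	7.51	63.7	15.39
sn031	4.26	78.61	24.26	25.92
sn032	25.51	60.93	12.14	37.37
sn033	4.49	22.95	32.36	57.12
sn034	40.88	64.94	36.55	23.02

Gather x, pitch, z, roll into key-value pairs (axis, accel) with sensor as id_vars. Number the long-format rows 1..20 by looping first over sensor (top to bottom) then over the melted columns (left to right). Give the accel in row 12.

20 rows total (5 × 4). Row 12: index ⌊(12-1)/4⌋ = 2 into sensor → sn032; (12-1) mod 4 = 3 into the melted columns → roll.
So row 12 is (sn032, roll, 37.37); accel = 37.37.

37.37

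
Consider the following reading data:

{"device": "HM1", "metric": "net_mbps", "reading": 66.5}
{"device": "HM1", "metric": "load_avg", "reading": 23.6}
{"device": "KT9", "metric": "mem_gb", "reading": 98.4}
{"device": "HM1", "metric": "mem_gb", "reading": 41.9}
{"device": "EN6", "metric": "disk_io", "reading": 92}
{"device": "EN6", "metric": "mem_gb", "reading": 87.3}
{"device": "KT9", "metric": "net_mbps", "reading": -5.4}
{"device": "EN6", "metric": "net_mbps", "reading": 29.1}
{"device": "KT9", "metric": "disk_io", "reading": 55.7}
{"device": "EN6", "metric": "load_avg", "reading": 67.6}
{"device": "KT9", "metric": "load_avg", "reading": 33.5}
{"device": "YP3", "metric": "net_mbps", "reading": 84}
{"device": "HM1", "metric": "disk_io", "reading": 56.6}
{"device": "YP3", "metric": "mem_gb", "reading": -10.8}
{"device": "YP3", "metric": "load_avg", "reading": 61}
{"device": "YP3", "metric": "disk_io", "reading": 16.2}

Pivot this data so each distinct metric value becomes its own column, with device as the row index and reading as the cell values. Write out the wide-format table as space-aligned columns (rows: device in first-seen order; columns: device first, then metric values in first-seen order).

device  net_mbps  load_avg  mem_gb  disk_io
HM1     66.5      23.6      41.9    56.6   
KT9     -5.4      33.5      98.4    55.7   
EN6     29.1      67.6      87.3    92     
YP3     84        61        -10.8   16.2   

Columns: device plus the 4 distinct metric values (net_mbps, load_avg, mem_gb, disk_io).
For example, row HM1 column net_mbps takes reading=66.5 from the long row (HM1, net_mbps).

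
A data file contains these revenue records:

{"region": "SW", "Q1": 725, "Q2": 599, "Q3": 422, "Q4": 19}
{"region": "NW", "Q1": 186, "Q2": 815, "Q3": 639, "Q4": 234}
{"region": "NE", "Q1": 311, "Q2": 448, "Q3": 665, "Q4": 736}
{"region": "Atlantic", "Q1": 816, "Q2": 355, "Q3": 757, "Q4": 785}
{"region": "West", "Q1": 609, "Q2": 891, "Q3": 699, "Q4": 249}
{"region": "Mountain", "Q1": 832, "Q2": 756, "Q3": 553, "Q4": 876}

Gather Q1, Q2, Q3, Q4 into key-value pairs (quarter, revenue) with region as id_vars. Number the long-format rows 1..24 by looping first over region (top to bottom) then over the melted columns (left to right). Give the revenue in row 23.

553

24 rows total (6 × 4). Row 23: index ⌊(23-1)/4⌋ = 5 into region → Mountain; (23-1) mod 4 = 2 into the melted columns → Q3.
So row 23 is (Mountain, Q3, 553); revenue = 553.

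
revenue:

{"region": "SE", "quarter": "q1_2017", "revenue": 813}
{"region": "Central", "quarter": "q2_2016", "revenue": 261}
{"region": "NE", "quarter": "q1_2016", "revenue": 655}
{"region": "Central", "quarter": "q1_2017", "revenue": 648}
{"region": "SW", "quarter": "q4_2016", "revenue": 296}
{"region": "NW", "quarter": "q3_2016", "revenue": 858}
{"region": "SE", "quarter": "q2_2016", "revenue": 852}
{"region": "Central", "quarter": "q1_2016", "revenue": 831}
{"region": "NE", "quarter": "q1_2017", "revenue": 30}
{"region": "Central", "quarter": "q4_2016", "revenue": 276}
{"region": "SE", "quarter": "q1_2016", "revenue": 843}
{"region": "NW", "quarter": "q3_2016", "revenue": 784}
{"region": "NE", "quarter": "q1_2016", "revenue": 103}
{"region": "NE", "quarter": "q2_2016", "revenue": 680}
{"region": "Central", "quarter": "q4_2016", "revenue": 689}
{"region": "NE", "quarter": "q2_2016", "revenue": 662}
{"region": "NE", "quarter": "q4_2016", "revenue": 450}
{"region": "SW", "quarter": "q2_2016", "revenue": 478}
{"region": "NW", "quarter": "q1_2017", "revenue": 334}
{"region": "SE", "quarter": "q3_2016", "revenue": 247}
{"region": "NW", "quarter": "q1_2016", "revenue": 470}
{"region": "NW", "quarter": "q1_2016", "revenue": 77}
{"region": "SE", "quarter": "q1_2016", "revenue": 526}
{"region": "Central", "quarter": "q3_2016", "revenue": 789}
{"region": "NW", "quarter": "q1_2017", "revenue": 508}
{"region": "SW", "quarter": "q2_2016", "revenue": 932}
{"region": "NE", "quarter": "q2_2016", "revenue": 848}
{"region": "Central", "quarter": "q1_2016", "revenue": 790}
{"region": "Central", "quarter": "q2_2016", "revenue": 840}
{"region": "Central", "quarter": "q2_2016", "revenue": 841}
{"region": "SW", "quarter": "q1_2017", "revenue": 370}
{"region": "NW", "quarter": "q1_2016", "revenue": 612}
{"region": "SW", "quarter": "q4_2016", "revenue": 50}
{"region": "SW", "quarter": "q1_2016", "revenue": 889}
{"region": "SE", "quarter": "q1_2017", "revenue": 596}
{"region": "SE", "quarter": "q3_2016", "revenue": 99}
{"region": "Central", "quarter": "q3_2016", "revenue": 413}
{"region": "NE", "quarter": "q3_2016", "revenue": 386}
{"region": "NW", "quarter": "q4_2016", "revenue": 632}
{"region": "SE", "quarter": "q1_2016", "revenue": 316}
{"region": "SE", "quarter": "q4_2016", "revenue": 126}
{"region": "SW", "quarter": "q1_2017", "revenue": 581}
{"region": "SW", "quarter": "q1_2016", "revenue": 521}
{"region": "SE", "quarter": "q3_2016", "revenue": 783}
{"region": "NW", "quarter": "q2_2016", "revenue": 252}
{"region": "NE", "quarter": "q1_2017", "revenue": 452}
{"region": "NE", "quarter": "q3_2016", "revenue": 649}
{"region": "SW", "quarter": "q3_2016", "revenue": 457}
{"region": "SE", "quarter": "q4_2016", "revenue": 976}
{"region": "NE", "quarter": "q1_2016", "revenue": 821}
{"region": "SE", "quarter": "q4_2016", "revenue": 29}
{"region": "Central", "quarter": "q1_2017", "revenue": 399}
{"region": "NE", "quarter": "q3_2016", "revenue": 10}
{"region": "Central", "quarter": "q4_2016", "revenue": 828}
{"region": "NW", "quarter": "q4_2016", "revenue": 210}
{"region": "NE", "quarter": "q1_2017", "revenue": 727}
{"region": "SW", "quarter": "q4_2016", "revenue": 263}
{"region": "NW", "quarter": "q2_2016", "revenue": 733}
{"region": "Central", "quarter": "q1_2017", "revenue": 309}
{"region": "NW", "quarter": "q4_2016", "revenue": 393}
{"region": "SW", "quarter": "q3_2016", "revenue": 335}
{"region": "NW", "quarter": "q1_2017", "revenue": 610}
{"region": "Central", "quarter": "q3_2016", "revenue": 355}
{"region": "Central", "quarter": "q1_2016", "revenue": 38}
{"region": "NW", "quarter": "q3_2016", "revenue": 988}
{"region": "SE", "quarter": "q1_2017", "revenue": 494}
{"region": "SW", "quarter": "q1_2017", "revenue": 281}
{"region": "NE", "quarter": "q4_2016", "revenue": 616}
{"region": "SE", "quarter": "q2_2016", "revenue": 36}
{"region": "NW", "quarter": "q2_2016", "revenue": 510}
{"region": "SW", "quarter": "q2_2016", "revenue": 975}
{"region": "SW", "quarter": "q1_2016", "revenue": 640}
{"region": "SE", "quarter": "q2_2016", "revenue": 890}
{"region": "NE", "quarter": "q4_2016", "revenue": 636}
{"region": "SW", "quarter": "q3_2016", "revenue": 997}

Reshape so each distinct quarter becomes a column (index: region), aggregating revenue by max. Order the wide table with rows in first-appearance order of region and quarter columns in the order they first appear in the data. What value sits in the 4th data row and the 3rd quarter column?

889

With rows in first-appearance order of region, row 4 is region=SW. quarter columns in first-appearance order: q1_2017, q2_2016, q1_2016, q4_2016, q3_2016; column 3 is q1_2016.
Long rows with region=SW, quarter=q1_2016: max(889, 521, 640) = 889.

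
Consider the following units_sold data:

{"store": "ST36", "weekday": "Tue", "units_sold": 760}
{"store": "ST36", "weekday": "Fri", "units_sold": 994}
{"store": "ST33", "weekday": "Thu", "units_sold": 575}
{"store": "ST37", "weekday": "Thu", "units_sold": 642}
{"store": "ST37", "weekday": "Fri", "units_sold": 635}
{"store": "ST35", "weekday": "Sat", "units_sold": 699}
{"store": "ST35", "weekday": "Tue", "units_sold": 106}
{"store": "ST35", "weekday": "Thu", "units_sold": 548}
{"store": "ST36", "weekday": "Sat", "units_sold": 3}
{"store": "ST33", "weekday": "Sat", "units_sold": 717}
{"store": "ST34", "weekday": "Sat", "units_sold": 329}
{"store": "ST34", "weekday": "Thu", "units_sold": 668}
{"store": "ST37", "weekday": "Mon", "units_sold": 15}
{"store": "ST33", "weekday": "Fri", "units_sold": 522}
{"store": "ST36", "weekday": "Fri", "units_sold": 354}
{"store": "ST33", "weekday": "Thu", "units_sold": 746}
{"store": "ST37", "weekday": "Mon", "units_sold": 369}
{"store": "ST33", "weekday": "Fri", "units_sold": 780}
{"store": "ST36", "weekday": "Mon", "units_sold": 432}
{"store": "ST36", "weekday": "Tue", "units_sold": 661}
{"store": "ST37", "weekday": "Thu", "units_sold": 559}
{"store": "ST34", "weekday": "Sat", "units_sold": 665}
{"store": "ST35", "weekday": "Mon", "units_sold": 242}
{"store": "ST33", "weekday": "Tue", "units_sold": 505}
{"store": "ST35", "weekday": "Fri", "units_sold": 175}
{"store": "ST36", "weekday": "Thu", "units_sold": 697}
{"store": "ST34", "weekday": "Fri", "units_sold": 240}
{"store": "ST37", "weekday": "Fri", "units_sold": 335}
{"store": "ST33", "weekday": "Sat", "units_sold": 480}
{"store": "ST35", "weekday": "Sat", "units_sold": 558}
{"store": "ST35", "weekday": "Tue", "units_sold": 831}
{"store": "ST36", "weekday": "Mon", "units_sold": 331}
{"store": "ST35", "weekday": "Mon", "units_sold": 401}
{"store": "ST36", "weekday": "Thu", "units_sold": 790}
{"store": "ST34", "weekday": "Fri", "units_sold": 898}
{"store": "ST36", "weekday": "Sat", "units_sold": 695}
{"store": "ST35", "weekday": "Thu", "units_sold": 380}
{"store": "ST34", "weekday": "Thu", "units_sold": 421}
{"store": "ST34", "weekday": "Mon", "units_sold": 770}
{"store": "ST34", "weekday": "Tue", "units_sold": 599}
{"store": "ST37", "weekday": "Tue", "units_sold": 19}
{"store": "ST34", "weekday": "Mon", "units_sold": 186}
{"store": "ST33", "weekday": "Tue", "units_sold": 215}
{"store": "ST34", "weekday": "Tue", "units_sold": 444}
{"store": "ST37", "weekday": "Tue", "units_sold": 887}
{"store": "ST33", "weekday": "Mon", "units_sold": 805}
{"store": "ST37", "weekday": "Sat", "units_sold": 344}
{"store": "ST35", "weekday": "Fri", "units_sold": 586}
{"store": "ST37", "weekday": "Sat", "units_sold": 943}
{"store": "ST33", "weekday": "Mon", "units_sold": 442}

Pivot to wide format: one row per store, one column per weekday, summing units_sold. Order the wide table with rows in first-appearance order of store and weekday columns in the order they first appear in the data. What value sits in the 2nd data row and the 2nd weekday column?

With rows in first-appearance order of store, row 2 is store=ST33. weekday columns in first-appearance order: Tue, Fri, Thu, Sat, Mon; column 2 is Fri.
Long rows with store=ST33, weekday=Fri: 522 + 780 = 1302.

1302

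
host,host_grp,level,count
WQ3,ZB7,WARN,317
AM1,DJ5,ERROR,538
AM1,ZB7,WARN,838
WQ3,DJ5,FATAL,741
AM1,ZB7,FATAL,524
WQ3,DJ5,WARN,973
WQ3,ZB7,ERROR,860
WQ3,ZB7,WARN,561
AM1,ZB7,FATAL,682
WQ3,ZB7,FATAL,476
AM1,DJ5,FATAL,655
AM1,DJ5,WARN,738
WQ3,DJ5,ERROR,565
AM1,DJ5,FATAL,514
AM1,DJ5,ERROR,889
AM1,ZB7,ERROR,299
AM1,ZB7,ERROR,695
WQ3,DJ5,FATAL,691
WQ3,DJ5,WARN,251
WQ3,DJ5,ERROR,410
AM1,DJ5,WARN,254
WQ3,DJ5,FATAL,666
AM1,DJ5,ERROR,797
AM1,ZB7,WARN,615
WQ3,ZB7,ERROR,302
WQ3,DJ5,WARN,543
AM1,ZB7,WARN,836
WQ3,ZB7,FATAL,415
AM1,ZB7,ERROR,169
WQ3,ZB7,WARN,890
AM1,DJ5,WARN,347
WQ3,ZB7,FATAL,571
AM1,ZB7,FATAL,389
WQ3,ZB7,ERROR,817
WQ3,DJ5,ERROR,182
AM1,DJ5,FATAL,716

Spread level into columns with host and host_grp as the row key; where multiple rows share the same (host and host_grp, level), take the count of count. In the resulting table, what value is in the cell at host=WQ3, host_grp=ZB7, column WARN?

3

Rows with host=WQ3, host_grp=ZB7 and level=WARN: count values are 317, 561, 890.
3 rows match — count = 3.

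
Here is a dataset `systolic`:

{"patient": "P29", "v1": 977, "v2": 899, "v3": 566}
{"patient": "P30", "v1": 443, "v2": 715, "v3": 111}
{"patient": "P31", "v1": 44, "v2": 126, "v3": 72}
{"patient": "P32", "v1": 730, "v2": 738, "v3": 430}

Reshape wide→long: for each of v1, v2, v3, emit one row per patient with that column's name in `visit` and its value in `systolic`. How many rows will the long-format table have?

4 patient values × 3 melted columns = 12 rows.

12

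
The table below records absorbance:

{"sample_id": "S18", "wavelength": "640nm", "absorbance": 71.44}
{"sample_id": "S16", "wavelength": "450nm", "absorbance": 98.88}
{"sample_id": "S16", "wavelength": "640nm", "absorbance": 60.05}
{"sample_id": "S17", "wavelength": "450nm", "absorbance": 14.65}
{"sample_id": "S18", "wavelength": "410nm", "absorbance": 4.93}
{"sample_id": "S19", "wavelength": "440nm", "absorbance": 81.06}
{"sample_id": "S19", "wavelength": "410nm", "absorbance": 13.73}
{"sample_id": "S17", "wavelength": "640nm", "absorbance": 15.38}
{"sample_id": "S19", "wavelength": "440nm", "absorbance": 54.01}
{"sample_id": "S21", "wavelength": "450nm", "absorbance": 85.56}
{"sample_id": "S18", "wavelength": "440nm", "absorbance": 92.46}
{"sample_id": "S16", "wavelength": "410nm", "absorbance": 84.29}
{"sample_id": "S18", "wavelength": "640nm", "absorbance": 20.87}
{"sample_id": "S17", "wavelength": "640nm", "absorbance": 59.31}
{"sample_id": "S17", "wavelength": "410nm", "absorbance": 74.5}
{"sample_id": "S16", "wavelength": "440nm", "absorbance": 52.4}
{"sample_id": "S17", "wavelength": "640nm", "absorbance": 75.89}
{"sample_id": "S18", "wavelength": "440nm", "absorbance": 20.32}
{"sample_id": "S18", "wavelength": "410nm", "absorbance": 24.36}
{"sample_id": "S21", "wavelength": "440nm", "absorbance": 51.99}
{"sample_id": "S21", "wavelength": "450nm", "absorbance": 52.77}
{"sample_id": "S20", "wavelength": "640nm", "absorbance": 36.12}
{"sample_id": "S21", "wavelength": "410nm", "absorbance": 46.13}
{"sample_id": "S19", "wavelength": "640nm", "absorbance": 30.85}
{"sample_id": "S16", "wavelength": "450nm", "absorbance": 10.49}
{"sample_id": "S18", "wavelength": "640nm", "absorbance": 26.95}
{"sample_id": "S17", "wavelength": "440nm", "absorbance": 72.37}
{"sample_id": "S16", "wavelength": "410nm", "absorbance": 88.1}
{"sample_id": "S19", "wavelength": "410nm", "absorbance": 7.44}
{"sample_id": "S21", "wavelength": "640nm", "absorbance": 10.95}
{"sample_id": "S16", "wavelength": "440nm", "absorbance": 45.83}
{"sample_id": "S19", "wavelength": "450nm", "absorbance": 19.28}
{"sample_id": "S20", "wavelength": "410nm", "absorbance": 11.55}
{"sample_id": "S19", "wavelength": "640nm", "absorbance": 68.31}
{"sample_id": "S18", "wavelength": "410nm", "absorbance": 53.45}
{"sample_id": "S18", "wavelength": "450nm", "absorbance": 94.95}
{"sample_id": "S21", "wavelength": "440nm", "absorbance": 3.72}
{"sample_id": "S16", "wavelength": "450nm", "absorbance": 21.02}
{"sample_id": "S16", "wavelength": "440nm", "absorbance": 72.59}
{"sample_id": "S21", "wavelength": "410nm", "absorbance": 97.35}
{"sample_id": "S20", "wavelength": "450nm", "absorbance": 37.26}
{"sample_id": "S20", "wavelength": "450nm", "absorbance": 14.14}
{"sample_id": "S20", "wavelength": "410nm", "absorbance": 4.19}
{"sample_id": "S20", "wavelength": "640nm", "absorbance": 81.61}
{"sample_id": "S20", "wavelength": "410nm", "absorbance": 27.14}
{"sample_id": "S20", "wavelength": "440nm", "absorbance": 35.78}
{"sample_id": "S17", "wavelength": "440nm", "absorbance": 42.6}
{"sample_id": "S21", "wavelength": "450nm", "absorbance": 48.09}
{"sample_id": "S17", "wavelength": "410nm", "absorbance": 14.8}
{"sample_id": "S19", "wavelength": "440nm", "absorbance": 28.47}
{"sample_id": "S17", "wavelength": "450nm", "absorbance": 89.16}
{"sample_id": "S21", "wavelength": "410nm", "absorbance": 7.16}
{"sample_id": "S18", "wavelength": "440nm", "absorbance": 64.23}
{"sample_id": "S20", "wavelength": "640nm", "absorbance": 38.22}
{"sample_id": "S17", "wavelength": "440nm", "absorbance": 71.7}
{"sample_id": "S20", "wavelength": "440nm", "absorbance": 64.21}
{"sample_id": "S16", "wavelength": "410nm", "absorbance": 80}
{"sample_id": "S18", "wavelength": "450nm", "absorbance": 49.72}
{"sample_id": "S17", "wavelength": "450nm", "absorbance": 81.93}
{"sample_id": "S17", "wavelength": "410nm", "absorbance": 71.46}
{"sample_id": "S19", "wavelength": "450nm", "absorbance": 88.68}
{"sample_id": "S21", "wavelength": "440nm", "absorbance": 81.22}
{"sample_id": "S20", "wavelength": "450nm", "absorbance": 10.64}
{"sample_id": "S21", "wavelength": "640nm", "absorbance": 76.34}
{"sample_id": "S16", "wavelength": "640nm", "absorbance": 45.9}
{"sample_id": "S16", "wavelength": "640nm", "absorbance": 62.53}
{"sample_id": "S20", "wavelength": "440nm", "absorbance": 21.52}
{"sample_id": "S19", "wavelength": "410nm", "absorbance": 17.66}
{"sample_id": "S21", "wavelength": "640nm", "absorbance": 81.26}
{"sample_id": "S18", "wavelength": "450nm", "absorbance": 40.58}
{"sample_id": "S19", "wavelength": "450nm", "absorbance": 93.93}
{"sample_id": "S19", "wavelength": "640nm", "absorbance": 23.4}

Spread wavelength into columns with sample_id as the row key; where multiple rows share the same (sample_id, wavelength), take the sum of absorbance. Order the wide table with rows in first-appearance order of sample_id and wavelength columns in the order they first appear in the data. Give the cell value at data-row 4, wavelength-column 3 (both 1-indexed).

With rows in first-appearance order of sample_id, row 4 is sample_id=S19. wavelength columns in first-appearance order: 640nm, 450nm, 410nm, 440nm; column 3 is 410nm.
Long rows with sample_id=S19, wavelength=410nm: 13.73 + 7.44 + 17.66 = 38.83.

38.83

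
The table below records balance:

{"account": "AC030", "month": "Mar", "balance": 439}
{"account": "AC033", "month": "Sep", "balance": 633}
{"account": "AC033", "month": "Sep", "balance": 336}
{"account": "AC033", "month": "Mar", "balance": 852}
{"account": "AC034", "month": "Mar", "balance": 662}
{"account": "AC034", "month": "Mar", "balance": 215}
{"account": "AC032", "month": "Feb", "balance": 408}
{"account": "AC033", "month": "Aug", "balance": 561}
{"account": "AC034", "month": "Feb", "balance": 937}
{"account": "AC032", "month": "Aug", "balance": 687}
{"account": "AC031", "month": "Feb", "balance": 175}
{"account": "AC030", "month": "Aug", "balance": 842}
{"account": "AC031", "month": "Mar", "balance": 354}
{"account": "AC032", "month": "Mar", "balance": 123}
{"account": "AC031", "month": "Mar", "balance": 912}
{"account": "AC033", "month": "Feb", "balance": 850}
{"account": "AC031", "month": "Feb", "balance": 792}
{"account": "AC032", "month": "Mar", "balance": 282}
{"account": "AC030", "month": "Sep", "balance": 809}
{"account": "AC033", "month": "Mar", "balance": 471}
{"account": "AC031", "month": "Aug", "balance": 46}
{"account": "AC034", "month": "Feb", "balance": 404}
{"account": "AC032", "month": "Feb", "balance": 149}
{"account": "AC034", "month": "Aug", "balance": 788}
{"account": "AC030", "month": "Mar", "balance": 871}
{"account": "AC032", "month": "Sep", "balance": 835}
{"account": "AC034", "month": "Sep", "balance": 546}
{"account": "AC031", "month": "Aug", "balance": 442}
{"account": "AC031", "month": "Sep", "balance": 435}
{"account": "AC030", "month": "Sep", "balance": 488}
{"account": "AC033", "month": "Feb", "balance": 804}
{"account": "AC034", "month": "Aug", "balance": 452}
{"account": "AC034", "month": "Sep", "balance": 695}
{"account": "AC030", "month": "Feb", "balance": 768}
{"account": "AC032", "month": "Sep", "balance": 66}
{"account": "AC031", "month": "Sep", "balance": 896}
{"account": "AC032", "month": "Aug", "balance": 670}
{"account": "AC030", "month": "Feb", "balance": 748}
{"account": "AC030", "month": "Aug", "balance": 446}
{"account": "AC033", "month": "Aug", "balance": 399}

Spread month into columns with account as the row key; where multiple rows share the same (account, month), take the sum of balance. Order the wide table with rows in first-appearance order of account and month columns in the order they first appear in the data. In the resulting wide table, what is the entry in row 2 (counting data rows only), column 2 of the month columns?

With rows in first-appearance order of account, row 2 is account=AC033. month columns in first-appearance order: Mar, Sep, Feb, Aug; column 2 is Sep.
Long rows with account=AC033, month=Sep: 633 + 336 = 969.

969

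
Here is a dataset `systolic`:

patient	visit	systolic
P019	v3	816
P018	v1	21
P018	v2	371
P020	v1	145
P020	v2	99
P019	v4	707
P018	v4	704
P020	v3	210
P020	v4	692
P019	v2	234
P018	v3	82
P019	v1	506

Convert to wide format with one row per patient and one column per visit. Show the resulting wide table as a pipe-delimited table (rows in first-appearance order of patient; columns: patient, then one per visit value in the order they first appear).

Columns: patient plus the 4 distinct visit values (v3, v1, v2, v4).
For example, row P019 column v3 takes systolic=816 from the long row (P019, v3).

| patient | v3 | v1 | v2 | v4 |
| P019 | 816 | 506 | 234 | 707 |
| P018 | 82 | 21 | 371 | 704 |
| P020 | 210 | 145 | 99 | 692 |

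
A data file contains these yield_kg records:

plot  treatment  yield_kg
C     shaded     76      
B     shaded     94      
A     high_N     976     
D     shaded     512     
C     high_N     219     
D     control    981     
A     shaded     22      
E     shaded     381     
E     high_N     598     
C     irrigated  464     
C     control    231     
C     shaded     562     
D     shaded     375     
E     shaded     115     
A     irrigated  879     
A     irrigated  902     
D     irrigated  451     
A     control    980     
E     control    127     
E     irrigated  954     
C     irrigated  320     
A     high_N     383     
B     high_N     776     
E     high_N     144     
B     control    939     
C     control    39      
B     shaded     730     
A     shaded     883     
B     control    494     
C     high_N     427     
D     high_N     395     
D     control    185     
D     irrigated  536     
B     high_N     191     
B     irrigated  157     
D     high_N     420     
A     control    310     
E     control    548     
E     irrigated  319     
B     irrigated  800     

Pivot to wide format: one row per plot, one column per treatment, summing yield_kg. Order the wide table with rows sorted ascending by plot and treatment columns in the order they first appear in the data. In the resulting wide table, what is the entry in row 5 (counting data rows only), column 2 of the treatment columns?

742

With rows sorted ascending by plot, row 5 is plot=E. treatment columns in first-appearance order: shaded, high_N, control, irrigated; column 2 is high_N.
Long rows with plot=E, treatment=high_N: 598 + 144 = 742.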